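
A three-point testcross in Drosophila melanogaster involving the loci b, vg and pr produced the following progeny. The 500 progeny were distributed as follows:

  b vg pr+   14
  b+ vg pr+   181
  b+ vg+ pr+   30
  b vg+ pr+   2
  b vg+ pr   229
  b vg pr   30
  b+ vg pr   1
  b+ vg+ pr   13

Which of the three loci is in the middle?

The two most frequent reciprocal classes, b+ vg pr+ and b vg+ pr, are the parental types, so the F1 was b+ vg pr+ / b vg+ pr.
The two rarest classes, b+ vg pr and b vg+ pr+, are the double crossovers. Comparing them with the parentals, only the pr allele has switched, so pr is the middle locus and the order is b – pr – vg.

pr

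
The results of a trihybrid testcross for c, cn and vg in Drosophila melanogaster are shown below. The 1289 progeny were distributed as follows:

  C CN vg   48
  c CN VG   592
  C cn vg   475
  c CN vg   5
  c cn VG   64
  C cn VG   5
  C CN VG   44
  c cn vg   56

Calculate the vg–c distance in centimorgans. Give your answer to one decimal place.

8.5 centimorgans

The two most frequent reciprocal classes, c CN VG and C cn vg, are the parental types, so the F1 was c CN VG / C cn vg.
The two rarest classes, c CN vg and C cn VG, are the double crossovers. Comparing them with the parentals, only the vg allele has switched, so vg is the middle locus and the order is c – vg – cn.
Crossovers in the c–vg interval produce the single-crossover classes C CN VG and c cn vg (44 + 56 = 100) plus the double crossovers (10).
RF(c–vg) = (100 + 10) / 1289 = 110/1289 = 0.0853 → 8.5 centimorgans.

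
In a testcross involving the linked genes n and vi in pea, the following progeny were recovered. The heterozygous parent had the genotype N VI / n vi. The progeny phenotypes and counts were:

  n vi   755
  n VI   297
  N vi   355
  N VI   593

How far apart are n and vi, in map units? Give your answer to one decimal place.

32.6 map units

The recombinant classes are N vi and n VI: 355 + 297 = 652.
Recombination frequency = 652/2000 = 0.3260 ≈ 32.6%, i.e. 32.6 map units.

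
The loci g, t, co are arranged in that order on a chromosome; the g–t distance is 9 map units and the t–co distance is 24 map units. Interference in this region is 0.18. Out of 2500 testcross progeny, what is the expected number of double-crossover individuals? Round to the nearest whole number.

Map distances give recombination frequencies of 0.090 and 0.240 for the two intervals.
With interference 0.18 (so coincidence = 0.82), expected double-crossover frequency = 0.090 × 0.240 × 0.82 = 0.01771.
Expected number = 0.01771 × 2500 = 44.28 ≈ 44.

44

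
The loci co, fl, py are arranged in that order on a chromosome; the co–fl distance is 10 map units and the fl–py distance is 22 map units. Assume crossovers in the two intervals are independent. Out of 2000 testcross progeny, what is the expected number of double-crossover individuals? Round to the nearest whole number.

44

Map distances give recombination frequencies of 0.100 and 0.220 for the two intervals.
With no interference, expected double-crossover frequency = 0.100 × 0.220 = 0.02200.
Expected number = 0.02200 × 2000 = 44.00 ≈ 44.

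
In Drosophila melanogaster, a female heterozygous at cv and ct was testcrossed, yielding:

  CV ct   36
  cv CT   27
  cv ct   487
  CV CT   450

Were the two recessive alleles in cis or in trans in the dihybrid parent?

cis

The two most frequent classes are CV CT (450) and cv ct (487); these are the parental (non-recombinant) types.
So the F1 carried CV CT on one chromosome and cv ct on the other — the recessive alleles are on the same chromosome (cis / coupling).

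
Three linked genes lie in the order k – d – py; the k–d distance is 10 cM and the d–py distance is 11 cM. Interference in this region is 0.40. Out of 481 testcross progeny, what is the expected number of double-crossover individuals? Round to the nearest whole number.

3

Map distances give recombination frequencies of 0.100 and 0.110 for the two intervals.
With interference 0.40 (so coincidence = 0.60), expected double-crossover frequency = 0.100 × 0.110 × 0.60 = 0.00660.
Expected number = 0.00660 × 481 = 3.17 ≈ 3.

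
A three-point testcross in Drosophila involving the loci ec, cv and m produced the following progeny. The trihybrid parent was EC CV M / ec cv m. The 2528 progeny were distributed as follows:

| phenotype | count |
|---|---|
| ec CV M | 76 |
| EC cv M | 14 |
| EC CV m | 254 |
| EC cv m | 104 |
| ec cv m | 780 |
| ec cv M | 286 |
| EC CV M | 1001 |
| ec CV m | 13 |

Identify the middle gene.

cv

The two rarest classes, EC cv M and ec CV m, are the double crossovers. Comparing them with the parentals, only the cv allele has switched, so cv is the middle locus and the order is ec – cv – m.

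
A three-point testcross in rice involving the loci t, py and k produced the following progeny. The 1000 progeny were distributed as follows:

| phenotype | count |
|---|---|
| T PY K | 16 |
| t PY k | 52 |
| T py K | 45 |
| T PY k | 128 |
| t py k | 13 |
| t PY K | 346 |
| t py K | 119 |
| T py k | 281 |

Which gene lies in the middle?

The two most frequent reciprocal classes, t PY K and T py k, are the parental types, so the F1 was t PY K / T py k.
The two rarest classes, T PY K and t py k, are the double crossovers. Comparing them with the parentals, only the t allele has switched, so t is the middle locus and the order is k – t – py.

t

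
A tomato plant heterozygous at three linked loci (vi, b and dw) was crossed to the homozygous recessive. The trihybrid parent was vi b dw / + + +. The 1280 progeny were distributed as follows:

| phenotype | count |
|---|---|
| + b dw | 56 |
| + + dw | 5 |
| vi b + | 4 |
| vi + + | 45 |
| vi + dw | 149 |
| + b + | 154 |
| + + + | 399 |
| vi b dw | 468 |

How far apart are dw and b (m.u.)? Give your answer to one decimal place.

The two rarest classes, vi b + and + + dw, are the double crossovers. Comparing them with the parentals, only the dw allele has switched, so dw is the middle locus and the order is b – dw – vi.
Crossovers in the b–dw interval produce the single-crossover classes vi + dw and + b + (149 + 154 = 303) plus the double crossovers (9).
RF(b–dw) = (303 + 9) / 1280 = 312/1280 = 0.2437 → 24.4 m.u.

24.4 m.u.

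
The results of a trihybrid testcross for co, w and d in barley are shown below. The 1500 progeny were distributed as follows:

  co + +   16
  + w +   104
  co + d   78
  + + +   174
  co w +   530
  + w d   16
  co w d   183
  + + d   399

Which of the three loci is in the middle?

The two most frequent reciprocal classes, co w + and + + d, are the parental types, so the F1 was co w + / + + d.
The two rarest classes, co + + and + w d, are the double crossovers. Comparing them with the parentals, only the w allele has switched, so w is the middle locus and the order is d – w – co.

w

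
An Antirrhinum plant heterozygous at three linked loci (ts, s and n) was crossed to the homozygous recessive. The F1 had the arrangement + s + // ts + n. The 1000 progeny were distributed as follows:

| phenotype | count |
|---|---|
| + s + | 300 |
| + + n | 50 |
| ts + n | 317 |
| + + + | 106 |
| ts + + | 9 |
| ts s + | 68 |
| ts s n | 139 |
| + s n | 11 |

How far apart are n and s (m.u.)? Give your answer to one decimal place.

The two rarest classes, + s n and ts + +, are the double crossovers. Comparing them with the parentals, only the n allele has switched, so n is the middle locus and the order is ts – n – s.
Crossovers in the n–s interval produce the single-crossover classes + + + and ts s n (106 + 139 = 245) plus the double crossovers (20).
RF(n–s) = (245 + 20) / 1000 = 265/1000 = 0.2650 → 26.5 m.u.

26.5 m.u.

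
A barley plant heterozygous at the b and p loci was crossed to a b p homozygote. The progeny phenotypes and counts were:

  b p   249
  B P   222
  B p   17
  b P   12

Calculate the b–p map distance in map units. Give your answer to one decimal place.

5.8 map units

The two most frequent classes, B P (222) and b p (249), are the parental types, so the F1 was B P / b p.
The recombinant classes are B p and b P: 17 + 12 = 29.
Recombination frequency = 29/500 = 0.0580 ≈ 5.8%, i.e. 5.8 map units.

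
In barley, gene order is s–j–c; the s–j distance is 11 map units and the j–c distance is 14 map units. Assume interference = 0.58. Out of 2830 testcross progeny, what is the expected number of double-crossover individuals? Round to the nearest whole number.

Map distances give recombination frequencies of 0.110 and 0.140 for the two intervals.
With interference 0.58 (so coincidence = 0.42), expected double-crossover frequency = 0.110 × 0.140 × 0.42 = 0.00647.
Expected number = 0.00647 × 2830 = 18.30 ≈ 18.

18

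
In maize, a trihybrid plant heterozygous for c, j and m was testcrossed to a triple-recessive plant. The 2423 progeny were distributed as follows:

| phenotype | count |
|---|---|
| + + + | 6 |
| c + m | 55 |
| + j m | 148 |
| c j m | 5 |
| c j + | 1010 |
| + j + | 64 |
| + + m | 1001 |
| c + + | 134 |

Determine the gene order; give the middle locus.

m

The two most frequent reciprocal classes, + + m and c j +, are the parental types, so the F1 was + + m / c j +.
The two rarest classes, + + + and c j m, are the double crossovers. Comparing them with the parentals, only the m allele has switched, so m is the middle locus and the order is c – m – j.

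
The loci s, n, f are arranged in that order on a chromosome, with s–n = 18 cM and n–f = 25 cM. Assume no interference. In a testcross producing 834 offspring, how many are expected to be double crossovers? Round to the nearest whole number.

Map distances give recombination frequencies of 0.180 and 0.250 for the two intervals.
With no interference, expected double-crossover frequency = 0.180 × 0.250 = 0.04500.
Expected number = 0.04500 × 834 = 37.53 ≈ 38.

38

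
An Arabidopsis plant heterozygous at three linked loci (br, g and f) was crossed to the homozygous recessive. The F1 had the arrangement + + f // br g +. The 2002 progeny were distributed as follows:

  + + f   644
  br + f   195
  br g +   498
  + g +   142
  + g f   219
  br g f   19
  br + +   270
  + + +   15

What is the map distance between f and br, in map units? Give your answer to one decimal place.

The two rarest classes, + + + and br g f, are the double crossovers. Comparing them with the parentals, only the f allele has switched, so f is the middle locus and the order is br – f – g.
Crossovers in the br–f interval produce the single-crossover classes br + f and + g + (195 + 142 = 337) plus the double crossovers (34).
RF(br–f) = (337 + 34) / 2002 = 371/2002 = 0.1853 → 18.5 map units.

18.5 map units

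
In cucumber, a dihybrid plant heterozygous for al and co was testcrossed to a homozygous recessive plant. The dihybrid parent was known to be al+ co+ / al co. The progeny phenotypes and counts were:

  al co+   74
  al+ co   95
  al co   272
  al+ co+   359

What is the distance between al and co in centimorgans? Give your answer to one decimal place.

21.1 centimorgans

The recombinant classes are al+ co and al co+: 95 + 74 = 169.
Recombination frequency = 169/800 = 0.2112 ≈ 21.1%, i.e. 21.1 centimorgans.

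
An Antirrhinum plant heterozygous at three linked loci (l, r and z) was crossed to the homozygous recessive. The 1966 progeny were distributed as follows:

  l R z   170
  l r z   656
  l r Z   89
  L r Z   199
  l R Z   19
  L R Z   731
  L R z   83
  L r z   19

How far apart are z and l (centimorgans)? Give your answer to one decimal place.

The two most frequent reciprocal classes, l r z and L R Z, are the parental types, so the F1 was l r z / L R Z.
The two rarest classes, L r z and l R Z, are the double crossovers. Comparing them with the parentals, only the l allele has switched, so l is the middle locus and the order is r – l – z.
Crossovers in the l–z interval produce the single-crossover classes l r Z and L R z (89 + 83 = 172) plus the double crossovers (38).
RF(l–z) = (172 + 38) / 1966 = 210/1966 = 0.1068 → 10.7 centimorgans.

10.7 centimorgans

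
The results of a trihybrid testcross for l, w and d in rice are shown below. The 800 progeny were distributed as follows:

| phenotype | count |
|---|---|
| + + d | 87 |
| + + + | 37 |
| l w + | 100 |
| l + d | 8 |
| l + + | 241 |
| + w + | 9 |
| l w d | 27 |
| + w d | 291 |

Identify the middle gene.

d

The two most frequent reciprocal classes, l + + and + w d, are the parental types, so the F1 was l + + / + w d.
The two rarest classes, l + d and + w +, are the double crossovers. Comparing them with the parentals, only the d allele has switched, so d is the middle locus and the order is w – d – l.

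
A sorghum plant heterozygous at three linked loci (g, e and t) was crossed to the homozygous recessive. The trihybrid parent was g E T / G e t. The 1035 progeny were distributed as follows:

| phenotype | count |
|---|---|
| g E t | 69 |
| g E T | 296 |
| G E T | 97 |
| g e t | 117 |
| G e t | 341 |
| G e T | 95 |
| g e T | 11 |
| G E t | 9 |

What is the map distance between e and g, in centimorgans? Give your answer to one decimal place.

22.6 centimorgans

The two rarest classes, g e T and G E t, are the double crossovers. Comparing them with the parentals, only the e allele has switched, so e is the middle locus and the order is g – e – t.
Crossovers in the g–e interval produce the single-crossover classes G E T and g e t (97 + 117 = 214) plus the double crossovers (20).
RF(g–e) = (214 + 20) / 1035 = 234/1035 = 0.2261 → 22.6 centimorgans.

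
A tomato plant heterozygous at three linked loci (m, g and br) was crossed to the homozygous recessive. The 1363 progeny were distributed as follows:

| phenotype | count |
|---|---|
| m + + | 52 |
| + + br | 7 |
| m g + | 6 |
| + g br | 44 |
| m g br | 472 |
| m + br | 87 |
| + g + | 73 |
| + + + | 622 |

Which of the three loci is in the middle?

The two most frequent reciprocal classes, + + + and m g br, are the parental types, so the F1 was + + + / m g br.
The two rarest classes, + + br and m g +, are the double crossovers. Comparing them with the parentals, only the br allele has switched, so br is the middle locus and the order is m – br – g.

br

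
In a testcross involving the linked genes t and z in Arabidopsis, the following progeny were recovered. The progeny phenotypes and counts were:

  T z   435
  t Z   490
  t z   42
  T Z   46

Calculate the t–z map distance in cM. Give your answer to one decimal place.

8.7 cM

The two most frequent classes, T z (435) and t Z (490), are the parental types, so the F1 was T z / t Z.
The recombinant classes are T Z and t z: 46 + 42 = 88.
Recombination frequency = 88/1013 = 0.0869 ≈ 8.7%, i.e. 8.7 cM.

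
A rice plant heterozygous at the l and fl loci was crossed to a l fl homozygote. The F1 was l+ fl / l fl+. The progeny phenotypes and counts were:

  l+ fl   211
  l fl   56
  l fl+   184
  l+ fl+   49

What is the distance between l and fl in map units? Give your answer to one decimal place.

21.0 map units

The recombinant classes are l+ fl+ and l fl: 49 + 56 = 105.
Recombination frequency = 105/500 = 0.2100 ≈ 21.0%, i.e. 21.0 map units.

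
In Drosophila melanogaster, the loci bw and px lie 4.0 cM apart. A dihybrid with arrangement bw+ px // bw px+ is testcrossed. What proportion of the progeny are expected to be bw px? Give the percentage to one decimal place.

2.0%

A map distance of 4.0 cM corresponds to a recombination frequency of 0.040.
The F1 is bw+ px / bw px+, so bw px is a recombinant gamete class with expected frequency r/2 = 0.040/2 = 0.0200.
That is 0.0200 = 2.0% of the progeny.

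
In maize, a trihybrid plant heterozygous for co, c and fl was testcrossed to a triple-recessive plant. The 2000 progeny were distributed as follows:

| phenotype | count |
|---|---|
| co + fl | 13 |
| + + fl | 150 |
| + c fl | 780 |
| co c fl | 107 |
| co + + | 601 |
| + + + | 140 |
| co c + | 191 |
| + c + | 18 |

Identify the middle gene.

The two most frequent reciprocal classes, co + + and + c fl, are the parental types, so the F1 was co + + / + c fl.
The two rarest classes, co + fl and + c +, are the double crossovers. Comparing them with the parentals, only the fl allele has switched, so fl is the middle locus and the order is co – fl – c.

fl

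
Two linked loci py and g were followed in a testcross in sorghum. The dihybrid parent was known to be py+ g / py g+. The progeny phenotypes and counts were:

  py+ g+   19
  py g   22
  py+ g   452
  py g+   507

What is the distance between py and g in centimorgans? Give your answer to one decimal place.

The recombinant classes are py+ g+ and py g: 19 + 22 = 41.
Recombination frequency = 41/1000 = 0.0410 ≈ 4.1%, i.e. 4.1 centimorgans.

4.1 centimorgans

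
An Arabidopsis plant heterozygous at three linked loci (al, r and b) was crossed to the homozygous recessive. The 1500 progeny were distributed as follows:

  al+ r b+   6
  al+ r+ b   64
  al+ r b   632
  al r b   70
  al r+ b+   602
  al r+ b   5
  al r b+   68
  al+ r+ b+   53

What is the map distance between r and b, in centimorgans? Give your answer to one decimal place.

The two most frequent reciprocal classes, al r+ b+ and al+ r b, are the parental types, so the F1 was al r+ b+ / al+ r b.
The two rarest classes, al r+ b and al+ r b+, are the double crossovers. Comparing them with the parentals, only the b allele has switched, so b is the middle locus and the order is al – b – r.
Crossovers in the b–r interval produce the single-crossover classes al r b+ and al+ r+ b (68 + 64 = 132) plus the double crossovers (11).
RF(b–r) = (132 + 11) / 1500 = 143/1500 = 0.0953 → 9.5 centimorgans.

9.5 centimorgans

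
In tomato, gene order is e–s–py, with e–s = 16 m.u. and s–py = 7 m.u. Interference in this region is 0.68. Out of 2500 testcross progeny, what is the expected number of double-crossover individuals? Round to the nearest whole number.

9

Map distances give recombination frequencies of 0.160 and 0.070 for the two intervals.
With interference 0.68 (so coincidence = 0.32), expected double-crossover frequency = 0.160 × 0.070 × 0.32 = 0.00358.
Expected number = 0.00358 × 2500 = 8.96 ≈ 9.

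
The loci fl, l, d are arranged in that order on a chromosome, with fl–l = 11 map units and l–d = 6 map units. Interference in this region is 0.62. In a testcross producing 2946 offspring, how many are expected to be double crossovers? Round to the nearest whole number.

7

Map distances give recombination frequencies of 0.110 and 0.060 for the two intervals.
With interference 0.62 (so coincidence = 0.38), expected double-crossover frequency = 0.110 × 0.060 × 0.38 = 0.00251.
Expected number = 0.00251 × 2946 = 7.39 ≈ 7.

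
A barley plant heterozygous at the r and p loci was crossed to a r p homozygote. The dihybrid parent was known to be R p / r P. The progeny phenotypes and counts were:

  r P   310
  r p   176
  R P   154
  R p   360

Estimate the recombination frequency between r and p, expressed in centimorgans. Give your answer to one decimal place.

The recombinant classes are R P and r p: 154 + 176 = 330.
Recombination frequency = 330/1000 = 0.3300 ≈ 33.0%, i.e. 33.0 centimorgans.

33.0 centimorgans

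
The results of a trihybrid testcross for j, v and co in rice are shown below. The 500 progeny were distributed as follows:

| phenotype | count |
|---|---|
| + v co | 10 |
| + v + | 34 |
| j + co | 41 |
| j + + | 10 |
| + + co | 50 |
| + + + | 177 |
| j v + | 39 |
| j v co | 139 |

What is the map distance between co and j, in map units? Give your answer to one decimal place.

The two most frequent reciprocal classes, + + + and j v co, are the parental types, so the F1 was + + + / j v co.
The two rarest classes, j + + and + v co, are the double crossovers. Comparing them with the parentals, only the j allele has switched, so j is the middle locus and the order is co – j – v.
Crossovers in the co–j interval produce the single-crossover classes + + co and j v + (50 + 39 = 89) plus the double crossovers (20).
RF(co–j) = (89 + 20) / 500 = 109/500 = 0.2180 → 21.8 map units.

21.8 map units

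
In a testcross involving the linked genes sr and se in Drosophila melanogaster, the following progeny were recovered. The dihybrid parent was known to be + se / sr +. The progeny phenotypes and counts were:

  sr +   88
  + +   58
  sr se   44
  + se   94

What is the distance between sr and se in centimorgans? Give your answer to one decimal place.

35.9 centimorgans

The recombinant classes are + + and sr se: 58 + 44 = 102.
Recombination frequency = 102/284 = 0.3592 ≈ 35.9%, i.e. 35.9 centimorgans.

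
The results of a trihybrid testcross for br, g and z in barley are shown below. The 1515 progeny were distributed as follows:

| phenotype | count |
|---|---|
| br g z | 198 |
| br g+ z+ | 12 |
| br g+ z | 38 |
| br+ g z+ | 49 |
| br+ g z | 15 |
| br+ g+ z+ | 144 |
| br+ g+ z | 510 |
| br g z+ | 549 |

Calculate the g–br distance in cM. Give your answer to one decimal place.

7.5 cM

The two most frequent reciprocal classes, br g z+ and br+ g+ z, are the parental types, so the F1 was br g z+ / br+ g+ z.
The two rarest classes, br g+ z+ and br+ g z, are the double crossovers. Comparing them with the parentals, only the g allele has switched, so g is the middle locus and the order is br – g – z.
Crossovers in the br–g interval produce the single-crossover classes br+ g z+ and br g+ z (49 + 38 = 87) plus the double crossovers (27).
RF(br–g) = (87 + 27) / 1515 = 114/1515 = 0.0752 → 7.5 cM.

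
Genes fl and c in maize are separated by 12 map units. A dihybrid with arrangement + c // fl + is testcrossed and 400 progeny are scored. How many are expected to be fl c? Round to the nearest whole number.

A map distance of 12 map units corresponds to a recombination frequency of 0.120.
The F1 is + c / fl +, so fl c is a recombinant gamete class with expected frequency r/2 = 0.120/2 = 0.0600.
Expected number = 0.0600 × 400 = 24.00 ≈ 24.

24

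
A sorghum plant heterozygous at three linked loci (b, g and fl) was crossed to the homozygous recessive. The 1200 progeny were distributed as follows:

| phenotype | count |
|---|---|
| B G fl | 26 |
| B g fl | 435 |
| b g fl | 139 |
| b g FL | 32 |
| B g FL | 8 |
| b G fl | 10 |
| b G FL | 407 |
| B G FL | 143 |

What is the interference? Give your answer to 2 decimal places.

The two most frequent reciprocal classes, B g fl and b G FL, are the parental types, so the F1 was B g fl / b G FL.
The two rarest classes, B g FL and b G fl, are the double crossovers. Comparing them with the parentals, only the fl allele has switched, so fl is the middle locus and the order is b – fl – g.
b–fl: (282 + 18)/1200 = 0.2500; fl–g: (58 + 18)/1200 = 0.0633.
Expected DCO frequency = 0.2500 × 0.0633 ≈ 0.01582; observed = 18/1200 ≈ 0.01500.
Coefficient of coincidence = 0.01500/0.01582 ≈ 0.95; interference = 1 − 0.95 = 0.05.

0.05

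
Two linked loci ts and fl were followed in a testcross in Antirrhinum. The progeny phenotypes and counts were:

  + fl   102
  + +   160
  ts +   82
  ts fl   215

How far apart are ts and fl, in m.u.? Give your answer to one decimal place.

The two most frequent classes, + + (160) and ts fl (215), are the parental types, so the F1 was + + / ts fl.
The recombinant classes are + fl and ts +: 102 + 82 = 184.
Recombination frequency = 184/559 = 0.3292 ≈ 32.9%, i.e. 32.9 m.u.

32.9 m.u.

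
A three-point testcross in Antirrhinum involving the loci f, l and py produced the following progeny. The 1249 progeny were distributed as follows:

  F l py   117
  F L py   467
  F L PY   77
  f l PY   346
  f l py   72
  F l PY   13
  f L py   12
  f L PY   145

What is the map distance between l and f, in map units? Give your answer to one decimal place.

23.0 map units

The two most frequent reciprocal classes, F L py and f l PY, are the parental types, so the F1 was F L py / f l PY.
The two rarest classes, f L py and F l PY, are the double crossovers. Comparing them with the parentals, only the f allele has switched, so f is the middle locus and the order is py – f – l.
Crossovers in the f–l interval produce the single-crossover classes F l py and f L PY (117 + 145 = 262) plus the double crossovers (25).
RF(f–l) = (262 + 25) / 1249 = 287/1249 = 0.2298 → 23.0 map units.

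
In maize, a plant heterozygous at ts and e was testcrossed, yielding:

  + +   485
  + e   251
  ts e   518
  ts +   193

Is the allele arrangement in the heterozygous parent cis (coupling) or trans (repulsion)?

cis

The two most frequent classes are + + (485) and ts e (518); these are the parental (non-recombinant) types.
So the F1 carried + + on one chromosome and ts e on the other — the recessive alleles are on the same chromosome (cis / coupling).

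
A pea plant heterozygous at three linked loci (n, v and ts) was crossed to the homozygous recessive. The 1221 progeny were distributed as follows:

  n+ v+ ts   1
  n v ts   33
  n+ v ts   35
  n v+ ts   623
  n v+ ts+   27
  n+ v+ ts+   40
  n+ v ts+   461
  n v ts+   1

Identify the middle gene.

The two most frequent reciprocal classes, n+ v ts+ and n v+ ts, are the parental types, so the F1 was n+ v ts+ / n v+ ts.
The two rarest classes, n v ts+ and n+ v+ ts, are the double crossovers. Comparing them with the parentals, only the n allele has switched, so n is the middle locus and the order is v – n – ts.

n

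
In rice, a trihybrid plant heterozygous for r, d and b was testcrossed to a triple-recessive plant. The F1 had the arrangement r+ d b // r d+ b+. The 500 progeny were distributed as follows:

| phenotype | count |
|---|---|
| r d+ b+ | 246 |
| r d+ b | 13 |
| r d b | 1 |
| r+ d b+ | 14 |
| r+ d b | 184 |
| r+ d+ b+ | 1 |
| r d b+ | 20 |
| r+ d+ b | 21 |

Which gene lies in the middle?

r

The two rarest classes, r d b and r+ d+ b+, are the double crossovers. Comparing them with the parentals, only the r allele has switched, so r is the middle locus and the order is d – r – b.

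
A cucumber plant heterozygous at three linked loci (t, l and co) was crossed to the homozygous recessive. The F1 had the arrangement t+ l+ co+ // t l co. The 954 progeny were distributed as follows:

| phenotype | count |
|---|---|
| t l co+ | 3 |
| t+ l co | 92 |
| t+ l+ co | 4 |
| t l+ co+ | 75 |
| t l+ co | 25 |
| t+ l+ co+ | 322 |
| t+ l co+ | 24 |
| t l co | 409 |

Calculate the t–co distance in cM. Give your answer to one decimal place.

The two rarest classes, t+ l+ co and t l co+, are the double crossovers. Comparing them with the parentals, only the co allele has switched, so co is the middle locus and the order is l – co – t.
Crossovers in the co–t interval produce the single-crossover classes t l+ co+ and t+ l co (75 + 92 = 167) plus the double crossovers (7).
RF(co–t) = (167 + 7) / 954 = 174/954 = 0.1824 → 18.2 cM.

18.2 cM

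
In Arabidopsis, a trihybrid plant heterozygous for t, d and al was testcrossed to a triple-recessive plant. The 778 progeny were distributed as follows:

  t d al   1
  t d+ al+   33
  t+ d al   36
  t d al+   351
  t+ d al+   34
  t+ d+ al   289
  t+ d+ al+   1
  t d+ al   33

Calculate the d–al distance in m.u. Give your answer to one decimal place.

9.1 m.u.

The two most frequent reciprocal classes, t d al+ and t+ d+ al, are the parental types, so the F1 was t d al+ / t+ d+ al.
The two rarest classes, t d al and t+ d+ al+, are the double crossovers. Comparing them with the parentals, only the al allele has switched, so al is the middle locus and the order is t – al – d.
Crossovers in the al–d interval produce the single-crossover classes t d+ al+ and t+ d al (33 + 36 = 69) plus the double crossovers (2).
RF(al–d) = (69 + 2) / 778 = 71/778 = 0.0913 → 9.1 m.u.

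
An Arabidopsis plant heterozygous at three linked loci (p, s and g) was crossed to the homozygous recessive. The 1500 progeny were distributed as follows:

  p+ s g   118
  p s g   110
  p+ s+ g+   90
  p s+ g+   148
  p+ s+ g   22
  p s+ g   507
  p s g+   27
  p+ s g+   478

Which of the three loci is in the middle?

The two most frequent reciprocal classes, p s+ g and p+ s g+, are the parental types, so the F1 was p s+ g / p+ s g+.
The two rarest classes, p+ s+ g and p s g+, are the double crossovers. Comparing them with the parentals, only the p allele has switched, so p is the middle locus and the order is g – p – s.

p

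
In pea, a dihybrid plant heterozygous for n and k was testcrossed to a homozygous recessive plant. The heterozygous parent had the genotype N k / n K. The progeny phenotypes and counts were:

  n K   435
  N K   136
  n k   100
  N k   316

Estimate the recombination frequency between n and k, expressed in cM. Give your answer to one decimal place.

The recombinant classes are N K and n k: 136 + 100 = 236.
Recombination frequency = 236/987 = 0.2391 ≈ 23.9%, i.e. 23.9 cM.

23.9 cM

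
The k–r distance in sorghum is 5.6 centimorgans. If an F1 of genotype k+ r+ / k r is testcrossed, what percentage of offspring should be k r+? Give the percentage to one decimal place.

A map distance of 5.6 centimorgans corresponds to a recombination frequency of 0.056.
The F1 is k+ r+ / k r, so k r+ is a recombinant gamete class with expected frequency r/2 = 0.056/2 = 0.0280.
That is 0.0280 = 2.8% of the progeny.

2.8%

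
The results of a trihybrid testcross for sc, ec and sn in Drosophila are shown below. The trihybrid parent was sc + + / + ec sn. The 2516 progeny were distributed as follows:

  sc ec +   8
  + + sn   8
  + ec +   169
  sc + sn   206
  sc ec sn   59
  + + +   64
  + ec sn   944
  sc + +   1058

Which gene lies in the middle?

ec

The two rarest classes, sc ec + and + + sn, are the double crossovers. Comparing them with the parentals, only the ec allele has switched, so ec is the middle locus and the order is sc – ec – sn.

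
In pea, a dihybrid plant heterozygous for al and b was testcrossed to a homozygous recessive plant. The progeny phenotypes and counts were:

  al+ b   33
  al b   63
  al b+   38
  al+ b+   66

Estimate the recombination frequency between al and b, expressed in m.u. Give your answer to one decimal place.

The two most frequent classes, al+ b+ (66) and al b (63), are the parental types, so the F1 was al+ b+ / al b.
The recombinant classes are al+ b and al b+: 33 + 38 = 71.
Recombination frequency = 71/200 = 0.3550 ≈ 35.5%, i.e. 35.5 m.u.

35.5 m.u.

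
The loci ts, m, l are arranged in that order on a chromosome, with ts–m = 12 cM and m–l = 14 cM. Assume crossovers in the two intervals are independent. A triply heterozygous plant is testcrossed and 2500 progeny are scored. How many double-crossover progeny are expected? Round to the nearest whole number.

42

Map distances give recombination frequencies of 0.120 and 0.140 for the two intervals.
With no interference, expected double-crossover frequency = 0.120 × 0.140 = 0.01680.
Expected number = 0.01680 × 2500 = 42.00 ≈ 42.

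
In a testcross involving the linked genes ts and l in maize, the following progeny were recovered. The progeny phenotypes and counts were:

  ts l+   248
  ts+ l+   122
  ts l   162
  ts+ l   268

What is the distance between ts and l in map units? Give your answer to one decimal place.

35.5 map units

The two most frequent classes, ts+ l (268) and ts l+ (248), are the parental types, so the F1 was ts+ l / ts l+.
The recombinant classes are ts+ l+ and ts l: 122 + 162 = 284.
Recombination frequency = 284/800 = 0.3550 ≈ 35.5%, i.e. 35.5 map units.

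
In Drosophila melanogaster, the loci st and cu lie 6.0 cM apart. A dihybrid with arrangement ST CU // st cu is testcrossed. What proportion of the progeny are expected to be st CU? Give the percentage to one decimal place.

3.0%

A map distance of 6.0 cM corresponds to a recombination frequency of 0.060.
The F1 is ST CU / st cu, so st CU is a recombinant gamete class with expected frequency r/2 = 0.060/2 = 0.0300.
That is 0.0300 = 3.0% of the progeny.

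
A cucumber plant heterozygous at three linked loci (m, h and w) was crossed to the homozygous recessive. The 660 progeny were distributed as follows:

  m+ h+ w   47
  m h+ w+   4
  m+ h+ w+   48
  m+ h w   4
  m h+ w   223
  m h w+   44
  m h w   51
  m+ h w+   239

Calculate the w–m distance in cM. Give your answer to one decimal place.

The two most frequent reciprocal classes, m+ h w+ and m h+ w, are the parental types, so the F1 was m+ h w+ / m h+ w.
The two rarest classes, m+ h w and m h+ w+, are the double crossovers. Comparing them with the parentals, only the w allele has switched, so w is the middle locus and the order is m – w – h.
Crossovers in the m–w interval produce the single-crossover classes m h w+ and m+ h+ w (44 + 47 = 91) plus the double crossovers (8).
RF(m–w) = (91 + 8) / 660 = 99/660 = 0.1500 → 15.0 cM.

15.0 cM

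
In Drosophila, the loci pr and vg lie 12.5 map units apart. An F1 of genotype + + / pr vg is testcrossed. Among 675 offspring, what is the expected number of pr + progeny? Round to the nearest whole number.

A map distance of 12.5 map units corresponds to a recombination frequency of 0.125.
The F1 is + + / pr vg, so pr + is a recombinant gamete class with expected frequency r/2 = 0.125/2 = 0.0625.
Expected number = 0.0625 × 675 = 42.19 ≈ 42.

42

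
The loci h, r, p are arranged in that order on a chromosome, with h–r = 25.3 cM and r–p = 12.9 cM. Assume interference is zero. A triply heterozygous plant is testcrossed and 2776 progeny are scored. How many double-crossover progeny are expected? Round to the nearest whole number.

91

Map distances give recombination frequencies of 0.253 and 0.129 for the two intervals.
With no interference, expected double-crossover frequency = 0.253 × 0.129 = 0.03264.
Expected number = 0.03264 × 2776 = 90.60 ≈ 91.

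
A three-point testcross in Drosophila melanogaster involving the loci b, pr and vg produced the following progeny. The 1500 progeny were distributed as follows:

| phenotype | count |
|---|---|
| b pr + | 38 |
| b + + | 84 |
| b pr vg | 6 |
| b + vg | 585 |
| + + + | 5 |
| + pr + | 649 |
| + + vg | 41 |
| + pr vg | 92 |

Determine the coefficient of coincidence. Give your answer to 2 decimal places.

0.98

The two most frequent reciprocal classes, b + vg and + pr +, are the parental types, so the F1 was b + vg / + pr +.
The two rarest classes, b pr vg and + + +, are the double crossovers. Comparing them with the parentals, only the pr allele has switched, so pr is the middle locus and the order is vg – pr – b.
vg–pr: (176 + 11)/1500 = 0.1247; pr–b: (79 + 11)/1500 = 0.0600.
Expected DCO frequency = 0.1247 × 0.0600 ≈ 0.00748; observed = 11/1500 ≈ 0.00733.
Coefficient of coincidence = 0.00733/0.00748 ≈ 0.98.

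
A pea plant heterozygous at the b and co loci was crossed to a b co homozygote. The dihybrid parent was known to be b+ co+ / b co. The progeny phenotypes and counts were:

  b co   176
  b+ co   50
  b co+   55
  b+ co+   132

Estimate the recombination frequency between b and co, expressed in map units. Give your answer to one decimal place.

The recombinant classes are b+ co and b co+: 50 + 55 = 105.
Recombination frequency = 105/413 = 0.2542 ≈ 25.4%, i.e. 25.4 map units.

25.4 map units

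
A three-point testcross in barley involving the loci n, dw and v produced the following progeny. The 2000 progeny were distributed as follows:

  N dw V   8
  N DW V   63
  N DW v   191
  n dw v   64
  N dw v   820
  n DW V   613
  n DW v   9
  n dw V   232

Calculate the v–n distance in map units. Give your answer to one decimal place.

7.2 map units

The two most frequent reciprocal classes, N dw v and n DW V, are the parental types, so the F1 was N dw v / n DW V.
The two rarest classes, N dw V and n DW v, are the double crossovers. Comparing them with the parentals, only the v allele has switched, so v is the middle locus and the order is dw – v – n.
Crossovers in the v–n interval produce the single-crossover classes n dw v and N DW V (64 + 63 = 127) plus the double crossovers (17).
RF(v–n) = (127 + 17) / 2000 = 144/2000 = 0.0720 → 7.2 map units.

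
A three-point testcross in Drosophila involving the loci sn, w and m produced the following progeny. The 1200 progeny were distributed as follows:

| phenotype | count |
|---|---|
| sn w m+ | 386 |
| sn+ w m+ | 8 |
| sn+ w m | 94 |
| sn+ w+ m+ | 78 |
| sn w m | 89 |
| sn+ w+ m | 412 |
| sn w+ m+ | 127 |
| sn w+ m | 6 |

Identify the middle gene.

The two most frequent reciprocal classes, sn w m+ and sn+ w+ m, are the parental types, so the F1 was sn w m+ / sn+ w+ m.
The two rarest classes, sn+ w m+ and sn w+ m, are the double crossovers. Comparing them with the parentals, only the sn allele has switched, so sn is the middle locus and the order is w – sn – m.

sn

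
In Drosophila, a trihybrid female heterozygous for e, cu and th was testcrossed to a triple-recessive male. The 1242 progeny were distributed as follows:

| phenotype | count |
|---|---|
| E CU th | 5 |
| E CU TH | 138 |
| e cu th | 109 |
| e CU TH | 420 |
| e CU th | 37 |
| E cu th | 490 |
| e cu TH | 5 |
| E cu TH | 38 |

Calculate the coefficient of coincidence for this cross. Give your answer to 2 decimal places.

The two most frequent reciprocal classes, E cu th and e CU TH, are the parental types, so the F1 was E cu th / e CU TH.
The two rarest classes, E CU th and e cu TH, are the double crossovers. Comparing them with the parentals, only the cu allele has switched, so cu is the middle locus and the order is th – cu – e.
th–cu: (75 + 10)/1242 = 0.0684; cu–e: (247 + 10)/1242 = 0.2069.
Expected DCO frequency = 0.0684 × 0.2069 ≈ 0.01415; observed = 10/1242 ≈ 0.00805.
Coefficient of coincidence = 0.00805/0.01415 ≈ 0.57.

0.57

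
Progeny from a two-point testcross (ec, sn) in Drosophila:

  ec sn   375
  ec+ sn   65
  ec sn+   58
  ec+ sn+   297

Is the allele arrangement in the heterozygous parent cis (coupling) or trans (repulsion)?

cis

The two most frequent classes are ec+ sn+ (297) and ec sn (375); these are the parental (non-recombinant) types.
So the F1 carried ec+ sn+ on one chromosome and ec sn on the other — the recessive alleles are on the same chromosome (cis / coupling).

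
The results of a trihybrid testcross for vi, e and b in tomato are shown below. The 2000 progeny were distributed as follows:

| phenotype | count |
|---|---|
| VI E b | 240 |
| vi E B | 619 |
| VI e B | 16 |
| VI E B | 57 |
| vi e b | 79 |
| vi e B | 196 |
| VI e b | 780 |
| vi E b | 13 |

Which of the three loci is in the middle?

b

The two most frequent reciprocal classes, vi E B and VI e b, are the parental types, so the F1 was vi E B / VI e b.
The two rarest classes, vi E b and VI e B, are the double crossovers. Comparing them with the parentals, only the b allele has switched, so b is the middle locus and the order is vi – b – e.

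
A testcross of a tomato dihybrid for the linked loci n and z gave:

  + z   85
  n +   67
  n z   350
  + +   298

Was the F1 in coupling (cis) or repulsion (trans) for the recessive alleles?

cis

The two most frequent classes are + + (298) and n z (350); these are the parental (non-recombinant) types.
So the F1 carried + + on one chromosome and n z on the other — the recessive alleles are on the same chromosome (cis / coupling).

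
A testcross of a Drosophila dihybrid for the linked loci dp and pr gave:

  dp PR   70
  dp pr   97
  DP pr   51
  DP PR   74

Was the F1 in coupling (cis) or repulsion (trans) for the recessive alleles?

cis

The two most frequent classes are DP PR (74) and dp pr (97); these are the parental (non-recombinant) types.
So the F1 carried DP PR on one chromosome and dp pr on the other — the recessive alleles are on the same chromosome (cis / coupling).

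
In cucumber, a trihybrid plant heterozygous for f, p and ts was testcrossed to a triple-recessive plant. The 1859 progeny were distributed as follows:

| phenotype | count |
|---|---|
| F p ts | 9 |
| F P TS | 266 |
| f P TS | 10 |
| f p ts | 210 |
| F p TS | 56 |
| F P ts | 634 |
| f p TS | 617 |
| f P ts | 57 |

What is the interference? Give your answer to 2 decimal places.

0.46

The two most frequent reciprocal classes, F P ts and f p TS, are the parental types, so the F1 was F P ts / f p TS.
The two rarest classes, F p ts and f P TS, are the double crossovers. Comparing them with the parentals, only the p allele has switched, so p is the middle locus and the order is f – p – ts.
f–p: (113 + 19)/1859 = 0.0710; p–ts: (476 + 19)/1859 = 0.2663.
Expected DCO frequency = 0.0710 × 0.2663 ≈ 0.01891; observed = 19/1859 ≈ 0.01022.
Coefficient of coincidence = 0.01022/0.01891 ≈ 0.54; interference = 1 − 0.54 = 0.46.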